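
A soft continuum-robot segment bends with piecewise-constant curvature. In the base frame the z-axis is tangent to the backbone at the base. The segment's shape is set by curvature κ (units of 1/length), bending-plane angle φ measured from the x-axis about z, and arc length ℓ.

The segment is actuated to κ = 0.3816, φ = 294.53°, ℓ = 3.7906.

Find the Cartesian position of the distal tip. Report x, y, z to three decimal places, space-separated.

0.953 -2.088 2.600

θ = κ·ℓ = 0.3816 × 3.7906 = 1.44649 rad
ρ = (1 − cos θ)/κ = (1 − 0.12398)/0.3816 = 2.29564
z = sin θ / κ = 0.99228/0.3816 = 2.60033
x = ρ cos φ = 2.29564 × cos(294.53°) = 0.95308
y = ρ sin φ = 2.29564 × sin(294.53°) = -2.08845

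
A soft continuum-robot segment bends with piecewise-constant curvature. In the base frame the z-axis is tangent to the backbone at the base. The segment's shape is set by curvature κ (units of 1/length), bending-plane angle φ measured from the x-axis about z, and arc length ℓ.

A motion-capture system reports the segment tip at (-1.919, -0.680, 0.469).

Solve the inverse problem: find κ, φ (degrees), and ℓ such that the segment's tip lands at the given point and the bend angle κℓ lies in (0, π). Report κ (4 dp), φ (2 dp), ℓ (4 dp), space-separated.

ρ = √(x²+y²) = √(-1.919² + -0.680²) = 2.03592
φ = atan2(y, x) mod 360° = atan2(-0.680, -1.919) = 199.5118°
|p|² = ρ² + z² = 2.03592² + 0.469² = 4.36492
κ = 2ρ / |p|² = 2×2.03592 / 4.36492 = 0.93285
θ = 2·atan2(ρ, z) = 2·atan2(2.03592, 0.469) = 2.68877 rad
ℓ = θ/κ = 2.68877/0.93285 = 2.88230

0.9329 199.51 2.8823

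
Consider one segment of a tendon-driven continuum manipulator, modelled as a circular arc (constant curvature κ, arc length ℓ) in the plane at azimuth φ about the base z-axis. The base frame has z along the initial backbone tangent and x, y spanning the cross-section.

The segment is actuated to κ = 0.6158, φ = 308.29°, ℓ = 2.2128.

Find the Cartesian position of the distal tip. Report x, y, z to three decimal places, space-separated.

0.798 -1.011 1.589

θ = κ·ℓ = 0.6158 × 2.2128 = 1.36264 rad
ρ = (1 − cos θ)/κ = (1 − 0.20665)/0.6158 = 1.28832
z = sin θ / κ = 0.97841/0.6158 = 1.58885
x = ρ cos φ = 1.28832 × cos(308.29°) = 0.79830
y = ρ sin φ = 1.28832 × sin(308.29°) = -1.01118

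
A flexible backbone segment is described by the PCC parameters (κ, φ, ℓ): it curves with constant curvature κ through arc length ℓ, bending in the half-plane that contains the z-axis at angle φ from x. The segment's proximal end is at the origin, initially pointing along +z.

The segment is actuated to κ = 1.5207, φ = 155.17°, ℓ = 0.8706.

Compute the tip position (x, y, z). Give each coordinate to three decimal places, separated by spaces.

θ = κ·ℓ = 1.5207 × 0.8706 = 1.32392 rad
ρ = (1 − cos θ)/κ = (1 − 0.24437)/1.5207 = 0.49689
z = sin θ / κ = 0.96968/1.5207 = 0.63765
x = ρ cos φ = 0.49689 × cos(155.17°) = -0.45096
y = ρ sin φ = 0.49689 × sin(155.17°) = 0.20866

-0.451 0.209 0.638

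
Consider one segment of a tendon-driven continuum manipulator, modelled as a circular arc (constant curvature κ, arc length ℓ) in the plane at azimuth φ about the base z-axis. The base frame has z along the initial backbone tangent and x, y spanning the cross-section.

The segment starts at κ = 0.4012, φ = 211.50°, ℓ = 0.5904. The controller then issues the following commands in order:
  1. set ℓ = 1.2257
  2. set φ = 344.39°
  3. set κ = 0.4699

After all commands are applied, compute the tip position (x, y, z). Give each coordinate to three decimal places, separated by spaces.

0.331 -0.092 1.159

initial: κ=0.4012, φ=211.50°, ℓ=0.5904
cmd 1: set ℓ=1.2257 → (κ,φ,ℓ)=(0.4012,211.50°,1.2257) → tip=(-0.2518,-0.1543,1.1769)
cmd 2: set φ=344.39° → (κ,φ,ℓ)=(0.4012,344.39°,1.2257) → tip=(0.2845,-0.0795,1.1769)
cmd 3: set κ=0.4699 → (κ,φ,ℓ)=(0.4699,344.39°,1.2257) → tip=(0.3307,-0.0924,1.1590)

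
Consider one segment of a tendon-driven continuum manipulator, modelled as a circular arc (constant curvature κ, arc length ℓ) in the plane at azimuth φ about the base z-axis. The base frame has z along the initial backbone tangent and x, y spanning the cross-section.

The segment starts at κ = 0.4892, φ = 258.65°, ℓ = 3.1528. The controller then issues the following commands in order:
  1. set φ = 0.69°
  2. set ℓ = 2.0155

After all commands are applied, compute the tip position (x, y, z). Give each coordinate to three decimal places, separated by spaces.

initial: κ=0.4892, φ=258.65°, ℓ=3.1528
cmd 1: set φ=0.69° → (κ,φ,ℓ)=(0.4892,0.69°,3.1528) → tip=(1.9859,0.0239,2.0433)
cmd 2: set ℓ=2.0155 → (κ,φ,ℓ)=(0.4892,0.69°,2.0155) → tip=(0.9156,0.0110,1.7044)

0.916 0.011 1.704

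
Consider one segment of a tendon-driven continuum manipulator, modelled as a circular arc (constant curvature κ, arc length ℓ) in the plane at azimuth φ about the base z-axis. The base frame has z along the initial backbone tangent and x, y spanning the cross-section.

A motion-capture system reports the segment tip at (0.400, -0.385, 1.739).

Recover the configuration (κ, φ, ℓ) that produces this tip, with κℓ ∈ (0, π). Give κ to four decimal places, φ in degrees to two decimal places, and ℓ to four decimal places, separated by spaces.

ρ = √(x²+y²) = √(0.400² + -0.385²) = 0.55518
φ = atan2(y, x) mod 360° = atan2(-0.385, 0.400) = 316.0947°
|p|² = ρ² + z² = 0.55518² + 1.739² = 3.33235
κ = 2ρ / |p|² = 2×0.55518 / 3.33235 = 0.33321
θ = 2·atan2(ρ, z) = 2·atan2(0.55518, 1.739) = 0.61805 rad
ℓ = θ/κ = 0.61805/0.33321 = 1.85485

0.3332 316.09 1.8549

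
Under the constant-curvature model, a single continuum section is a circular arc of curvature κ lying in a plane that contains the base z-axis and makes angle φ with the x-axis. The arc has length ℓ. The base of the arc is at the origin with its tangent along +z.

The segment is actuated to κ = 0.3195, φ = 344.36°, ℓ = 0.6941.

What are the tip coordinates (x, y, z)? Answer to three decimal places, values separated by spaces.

0.074 -0.021 0.688

θ = κ·ℓ = 0.3195 × 0.6941 = 0.22176 rad
ρ = (1 − cos θ)/κ = (1 − 0.97551)/0.3195 = 0.07665
z = sin θ / κ = 0.21995/0.3195 = 0.68842
x = ρ cos φ = 0.07665 × cos(344.36°) = 0.07381
y = ρ sin φ = 0.07665 × sin(344.36°) = -0.02066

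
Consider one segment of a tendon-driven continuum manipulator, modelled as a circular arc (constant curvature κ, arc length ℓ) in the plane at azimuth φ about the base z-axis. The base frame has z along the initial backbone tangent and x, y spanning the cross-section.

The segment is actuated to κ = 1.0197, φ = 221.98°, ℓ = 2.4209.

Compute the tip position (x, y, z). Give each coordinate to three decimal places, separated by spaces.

-1.299 -1.169 0.611

θ = κ·ℓ = 1.0197 × 2.4209 = 2.46859 rad
ρ = (1 − cos θ)/κ = (1 − -0.78195)/1.0197 = 1.74753
z = sin θ / κ = 0.62334/1.0197 = 0.61129
x = ρ cos φ = 1.74753 × cos(221.98°) = -1.29907
y = ρ sin φ = 1.74753 × sin(221.98°) = -1.16887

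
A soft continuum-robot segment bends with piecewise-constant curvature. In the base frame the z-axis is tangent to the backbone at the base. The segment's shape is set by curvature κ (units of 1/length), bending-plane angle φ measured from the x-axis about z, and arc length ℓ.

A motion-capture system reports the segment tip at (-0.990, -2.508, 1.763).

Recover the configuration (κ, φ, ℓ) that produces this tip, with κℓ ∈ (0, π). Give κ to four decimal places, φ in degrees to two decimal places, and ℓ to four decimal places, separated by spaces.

0.5196 248.46 3.8172

ρ = √(x²+y²) = √(-0.990² + -2.508²) = 2.69632
φ = atan2(y, x) mod 360° = atan2(-2.508, -0.990) = 248.4590°
|p|² = ρ² + z² = 2.69632² + 1.763² = 10.37833
κ = 2ρ / |p|² = 2×2.69632 / 10.37833 = 0.51961
θ = 2·atan2(ρ, z) = 2·atan2(2.69632, 1.763) = 1.98343 rad
ℓ = θ/κ = 1.98343/0.51961 = 3.81719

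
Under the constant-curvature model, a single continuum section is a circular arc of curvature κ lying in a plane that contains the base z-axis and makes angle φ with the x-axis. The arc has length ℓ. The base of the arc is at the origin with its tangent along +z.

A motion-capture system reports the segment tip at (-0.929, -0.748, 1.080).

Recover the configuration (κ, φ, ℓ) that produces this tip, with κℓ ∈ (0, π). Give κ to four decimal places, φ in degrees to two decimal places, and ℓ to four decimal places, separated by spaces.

ρ = √(x²+y²) = √(-0.929² + -0.748²) = 1.19270
φ = atan2(y, x) mod 360° = atan2(-0.748, -0.929) = 218.8399°
|p|² = ρ² + z² = 1.19270² + 1.080² = 2.58894
κ = 2ρ / |p|² = 2×1.19270 / 2.58894 = 0.92138
θ = 2·atan2(ρ, z) = 2·atan2(1.19270, 1.080) = 1.66990 rad
ℓ = θ/κ = 1.66990/0.92138 = 1.81238

0.9214 218.84 1.8124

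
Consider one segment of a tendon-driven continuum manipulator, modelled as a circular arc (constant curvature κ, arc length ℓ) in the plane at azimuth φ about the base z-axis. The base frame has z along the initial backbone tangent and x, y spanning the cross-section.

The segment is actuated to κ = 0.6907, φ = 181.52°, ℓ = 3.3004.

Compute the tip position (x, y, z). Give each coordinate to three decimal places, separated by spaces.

θ = κ·ℓ = 0.6907 × 3.3004 = 2.27959 rad
ρ = (1 − cos θ)/κ = (1 − -0.65092)/0.6907 = 2.39021
z = sin θ / κ = 0.75915/0.6907 = 1.09910
x = ρ cos φ = 2.39021 × cos(181.52°) = -2.38937
y = ρ sin φ = 2.39021 × sin(181.52°) = -0.06340

-2.389 -0.063 1.099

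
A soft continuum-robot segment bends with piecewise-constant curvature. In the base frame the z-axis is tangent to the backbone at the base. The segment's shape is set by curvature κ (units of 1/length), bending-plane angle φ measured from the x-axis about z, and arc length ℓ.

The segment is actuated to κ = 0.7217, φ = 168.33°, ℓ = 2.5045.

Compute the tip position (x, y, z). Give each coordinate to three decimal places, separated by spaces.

θ = κ·ℓ = 0.7217 × 2.5045 = 1.80750 rad
ρ = (1 − cos θ)/κ = (1 − -0.23450)/0.7217 = 1.71054
z = sin θ / κ = 0.97212/0.7217 = 1.34698
x = ρ cos φ = 1.71054 × cos(168.33°) = -1.67518
y = ρ sin φ = 1.71054 × sin(168.33°) = 0.34600

-1.675 0.346 1.347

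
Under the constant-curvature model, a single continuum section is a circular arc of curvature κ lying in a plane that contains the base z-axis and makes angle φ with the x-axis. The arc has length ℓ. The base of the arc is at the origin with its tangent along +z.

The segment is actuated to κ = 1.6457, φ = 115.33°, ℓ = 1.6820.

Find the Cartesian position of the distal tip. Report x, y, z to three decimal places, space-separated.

-0.502 1.061 0.222

θ = κ·ℓ = 1.6457 × 1.6820 = 2.76807 rad
ρ = (1 − cos θ)/κ = (1 − -0.93105)/1.6457 = 1.17339
z = sin θ / κ = 0.36490/1.6457 = 0.22173
x = ρ cos φ = 1.17339 × cos(115.33°) = -0.50201
y = ρ sin φ = 1.17339 × sin(115.33°) = 1.06058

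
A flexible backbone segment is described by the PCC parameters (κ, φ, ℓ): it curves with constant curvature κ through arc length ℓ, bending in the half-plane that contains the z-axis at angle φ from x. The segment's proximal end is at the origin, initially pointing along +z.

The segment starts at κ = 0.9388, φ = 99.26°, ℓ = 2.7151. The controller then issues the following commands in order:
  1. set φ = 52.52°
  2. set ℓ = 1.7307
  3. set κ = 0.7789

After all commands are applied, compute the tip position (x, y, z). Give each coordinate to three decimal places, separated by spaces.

0.609 0.794 1.252

initial: κ=0.9388, φ=99.26°, ℓ=2.7151
cmd 1: set φ=52.52° → (κ,φ,ℓ)=(0.9388,52.52°,2.7151) → tip=(1.1858,1.5464,0.5950)
cmd 2: set ℓ=1.7307 → (κ,φ,ℓ)=(0.9388,52.52°,1.7307) → tip=(0.6831,0.8909,1.0636)
cmd 3: set κ=0.7789 → (κ,φ,ℓ)=(0.7789,52.52°,1.7307) → tip=(0.6086,0.7938,1.2521)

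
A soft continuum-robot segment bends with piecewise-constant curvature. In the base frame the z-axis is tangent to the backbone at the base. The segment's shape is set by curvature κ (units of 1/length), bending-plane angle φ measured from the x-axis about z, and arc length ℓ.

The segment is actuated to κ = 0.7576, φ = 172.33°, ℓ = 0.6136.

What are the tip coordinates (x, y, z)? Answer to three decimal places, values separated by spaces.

θ = κ·ℓ = 0.7576 × 0.6136 = 0.46486 rad
ρ = (1 − cos θ)/κ = (1 − 0.89388)/0.7576 = 0.14007
z = sin θ / κ = 0.44830/0.7576 = 0.59174
x = ρ cos φ = 0.14007 × cos(172.33°) = -0.13882
y = ρ sin φ = 0.14007 × sin(172.33°) = 0.01869

-0.139 0.019 0.592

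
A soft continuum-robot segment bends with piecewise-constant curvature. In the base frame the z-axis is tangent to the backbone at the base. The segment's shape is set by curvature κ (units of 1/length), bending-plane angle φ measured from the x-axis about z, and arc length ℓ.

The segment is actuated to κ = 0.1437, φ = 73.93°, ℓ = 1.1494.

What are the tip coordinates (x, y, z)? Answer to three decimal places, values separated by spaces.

0.026 0.091 1.144

θ = κ·ℓ = 0.1437 × 1.1494 = 0.16517 rad
ρ = (1 − cos θ)/κ = (1 − 0.98639)/0.1437 = 0.09471
z = sin θ / κ = 0.16442/0.1437 = 1.14418
x = ρ cos φ = 0.09471 × cos(73.93°) = 0.02622
y = ρ sin φ = 0.09471 × sin(73.93°) = 0.09101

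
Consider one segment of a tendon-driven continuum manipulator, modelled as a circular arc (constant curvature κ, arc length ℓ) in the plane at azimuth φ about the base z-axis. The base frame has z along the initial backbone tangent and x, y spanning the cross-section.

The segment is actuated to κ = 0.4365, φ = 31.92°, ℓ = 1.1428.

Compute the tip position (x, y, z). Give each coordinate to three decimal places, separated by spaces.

0.237 0.148 1.096

θ = κ·ℓ = 0.4365 × 1.1428 = 0.49883 rad
ρ = (1 − cos θ)/κ = (1 − 0.87814)/0.4365 = 0.27917
z = sin θ / κ = 0.47840/0.4365 = 1.09599
x = ρ cos φ = 0.27917 × cos(31.92°) = 0.23696
y = ρ sin φ = 0.27917 × sin(31.92°) = 0.14761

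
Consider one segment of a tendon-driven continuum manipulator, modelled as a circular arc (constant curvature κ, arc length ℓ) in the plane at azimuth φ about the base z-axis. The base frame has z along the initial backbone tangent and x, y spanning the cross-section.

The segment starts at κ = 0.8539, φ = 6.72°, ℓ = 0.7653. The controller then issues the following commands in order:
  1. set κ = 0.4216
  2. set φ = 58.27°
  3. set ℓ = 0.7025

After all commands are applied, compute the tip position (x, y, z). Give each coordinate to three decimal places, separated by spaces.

0.054 0.088 0.692

initial: κ=0.8539, φ=6.72°, ℓ=0.7653
cmd 1: set κ=0.4216 → (κ,φ,ℓ)=(0.4216,6.72°,0.7653) → tip=(0.1216,0.0143,0.7521)
cmd 2: set φ=58.27° → (κ,φ,ℓ)=(0.4216,58.27°,0.7653) → tip=(0.0644,0.1041,0.7521)
cmd 3: set ℓ=0.7025 → (κ,φ,ℓ)=(0.4216,58.27°,0.7025) → tip=(0.0543,0.0878,0.6923)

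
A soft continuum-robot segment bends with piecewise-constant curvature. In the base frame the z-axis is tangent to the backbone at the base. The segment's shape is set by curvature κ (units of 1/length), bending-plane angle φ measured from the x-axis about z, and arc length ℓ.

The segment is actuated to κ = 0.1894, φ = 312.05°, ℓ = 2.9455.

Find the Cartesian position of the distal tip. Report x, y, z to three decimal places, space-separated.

θ = κ·ℓ = 0.1894 × 2.9455 = 0.55788 rad
ρ = (1 − cos θ)/κ = (1 − 0.84838)/0.1894 = 0.80053
z = sin θ / κ = 0.52939/0.1894 = 2.79507
x = ρ cos φ = 0.80053 × cos(312.05°) = 0.53617
y = ρ sin φ = 0.80053 × sin(312.05°) = -0.59444

0.536 -0.594 2.795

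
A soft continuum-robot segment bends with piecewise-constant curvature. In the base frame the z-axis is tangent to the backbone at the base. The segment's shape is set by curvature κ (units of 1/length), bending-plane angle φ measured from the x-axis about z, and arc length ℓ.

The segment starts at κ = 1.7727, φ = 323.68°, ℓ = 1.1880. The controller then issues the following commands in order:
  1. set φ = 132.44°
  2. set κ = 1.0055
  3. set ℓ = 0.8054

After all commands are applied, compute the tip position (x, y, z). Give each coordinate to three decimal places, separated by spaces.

-0.208 0.228 0.720

initial: κ=1.7727, φ=323.68°, ℓ=1.1880
cmd 1: set φ=132.44° → (κ,φ,ℓ)=(1.7727,132.44°,1.1880) → tip=(-0.5748,0.6286,0.4852)
cmd 2: set κ=1.0055 → (κ,φ,ℓ)=(1.0055,132.44°,1.1880) → tip=(-0.4245,0.4643,0.9250)
cmd 3: set ℓ=0.8054 → (κ,φ,ℓ)=(1.0055,132.44°,0.8054) → tip=(-0.2083,0.2278,0.7202)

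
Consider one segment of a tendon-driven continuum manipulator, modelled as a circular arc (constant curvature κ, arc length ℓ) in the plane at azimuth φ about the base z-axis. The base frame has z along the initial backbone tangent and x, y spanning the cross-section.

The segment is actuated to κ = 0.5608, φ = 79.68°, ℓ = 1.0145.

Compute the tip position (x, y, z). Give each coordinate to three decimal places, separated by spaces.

θ = κ·ℓ = 0.5608 × 1.0145 = 0.56893 rad
ρ = (1 − cos θ)/κ = (1 − 0.84248)/0.5608 = 0.28089
z = sin θ / κ = 0.53873/0.5608 = 0.96065
x = ρ cos φ = 0.28089 × cos(79.68°) = 0.05032
y = ρ sin φ = 0.28089 × sin(79.68°) = 0.27635

0.050 0.276 0.961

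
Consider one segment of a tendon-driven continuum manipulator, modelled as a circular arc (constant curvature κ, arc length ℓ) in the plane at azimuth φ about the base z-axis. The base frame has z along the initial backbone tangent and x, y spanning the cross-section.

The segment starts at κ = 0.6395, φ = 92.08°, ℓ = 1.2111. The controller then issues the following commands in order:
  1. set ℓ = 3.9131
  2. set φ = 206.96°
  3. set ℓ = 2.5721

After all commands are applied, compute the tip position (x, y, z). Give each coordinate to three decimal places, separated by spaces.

-1.497 -0.761 1.559

initial: κ=0.6395, φ=92.08°, ℓ=1.2111
cmd 1: set ℓ=3.9131 → (κ,φ,ℓ)=(0.6395,92.08°,3.9131) → tip=(-0.1023,2.8169,0.9328)
cmd 2: set φ=206.96° → (κ,φ,ℓ)=(0.6395,206.96°,3.9131) → tip=(-2.5124,-1.2779,0.9328)
cmd 3: set ℓ=2.5721 → (κ,φ,ℓ)=(0.6395,206.96°,2.5721) → tip=(-1.4969,-0.7614,1.5594)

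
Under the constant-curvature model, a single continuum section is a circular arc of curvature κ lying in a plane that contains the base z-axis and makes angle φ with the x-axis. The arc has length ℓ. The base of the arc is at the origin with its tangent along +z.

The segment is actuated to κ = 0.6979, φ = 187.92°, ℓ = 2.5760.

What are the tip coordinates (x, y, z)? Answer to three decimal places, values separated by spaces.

θ = κ·ℓ = 0.6979 × 2.5760 = 1.79779 rad
ρ = (1 − cos θ)/κ = (1 − -0.22505)/0.6979 = 1.75534
z = sin θ / κ = 0.97435/0.6979 = 1.39611
x = ρ cos φ = 1.75534 × cos(187.92°) = -1.73859
y = ρ sin φ = 1.75534 × sin(187.92°) = -0.24187

-1.739 -0.242 1.396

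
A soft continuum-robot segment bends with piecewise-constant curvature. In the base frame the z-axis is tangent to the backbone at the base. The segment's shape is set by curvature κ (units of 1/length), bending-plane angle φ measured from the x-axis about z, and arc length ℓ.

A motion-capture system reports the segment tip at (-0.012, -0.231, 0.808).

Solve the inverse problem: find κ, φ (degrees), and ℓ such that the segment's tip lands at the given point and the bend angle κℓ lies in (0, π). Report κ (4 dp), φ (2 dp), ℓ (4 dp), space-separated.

0.6549 267.03 0.8514

ρ = √(x²+y²) = √(-0.012² + -0.231²) = 0.23131
φ = atan2(y, x) mod 360° = atan2(-0.231, -0.012) = 267.0263°
|p|² = ρ² + z² = 0.23131² + 0.808² = 0.70637
κ = 2ρ / |p|² = 2×0.23131 / 0.70637 = 0.65493
θ = 2·atan2(ρ, z) = 2·atan2(0.23131, 0.808) = 0.55764 rad
ℓ = θ/κ = 0.55764/0.65493 = 0.85145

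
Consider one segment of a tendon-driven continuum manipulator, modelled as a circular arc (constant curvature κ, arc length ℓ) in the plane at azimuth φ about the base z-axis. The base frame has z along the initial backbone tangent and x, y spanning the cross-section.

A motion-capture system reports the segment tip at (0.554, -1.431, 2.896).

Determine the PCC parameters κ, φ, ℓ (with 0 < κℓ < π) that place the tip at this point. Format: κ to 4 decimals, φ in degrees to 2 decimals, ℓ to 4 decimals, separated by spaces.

0.2857 291.16 3.4108

ρ = √(x²+y²) = √(0.554² + -1.431²) = 1.53450
φ = atan2(y, x) mod 360° = atan2(-1.431, 0.554) = 291.1635°
|p|² = ρ² + z² = 1.53450² + 2.896² = 10.74149
κ = 2ρ / |p|² = 2×1.53450 / 10.74149 = 0.28571
θ = 2·atan2(ρ, z) = 2·atan2(1.53450, 2.896) = 0.97451 rad
ℓ = θ/κ = 0.97451/0.28571 = 3.41079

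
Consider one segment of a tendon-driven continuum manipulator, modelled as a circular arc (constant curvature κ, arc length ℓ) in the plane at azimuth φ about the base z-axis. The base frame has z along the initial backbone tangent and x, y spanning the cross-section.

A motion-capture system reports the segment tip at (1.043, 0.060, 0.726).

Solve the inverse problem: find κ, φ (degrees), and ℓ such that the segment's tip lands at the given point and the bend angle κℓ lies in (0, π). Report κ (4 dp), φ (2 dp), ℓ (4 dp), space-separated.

1.2910 3.29 1.4927

ρ = √(x²+y²) = √(1.043² + 0.060²) = 1.04472
φ = atan2(y, x) mod 360° = atan2(0.060, 1.043) = 3.2924°
|p|² = ρ² + z² = 1.04472² + 0.726² = 1.61852
κ = 2ρ / |p|² = 2×1.04472 / 1.61852 = 1.29096
θ = 2·atan2(ρ, z) = 2·atan2(1.04472, 0.726) = 1.92698 rad
ℓ = θ/κ = 1.92698/1.29096 = 1.49267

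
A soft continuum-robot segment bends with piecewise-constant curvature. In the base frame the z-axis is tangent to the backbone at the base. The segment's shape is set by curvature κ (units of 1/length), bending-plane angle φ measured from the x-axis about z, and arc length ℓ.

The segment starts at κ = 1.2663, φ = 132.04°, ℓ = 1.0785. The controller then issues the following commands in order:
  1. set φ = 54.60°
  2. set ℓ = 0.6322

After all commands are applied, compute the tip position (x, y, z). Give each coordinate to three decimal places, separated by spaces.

0.139 0.195 0.567

initial: κ=1.2663, φ=132.04°, ℓ=1.0785
cmd 1: set φ=54.60° → (κ,φ,ℓ)=(1.2663,54.60°,1.0785) → tip=(0.3643,0.5126,0.7732)
cmd 2: set ℓ=0.6322 → (κ,φ,ℓ)=(1.2663,54.60°,0.6322) → tip=(0.1389,0.1955,0.5668)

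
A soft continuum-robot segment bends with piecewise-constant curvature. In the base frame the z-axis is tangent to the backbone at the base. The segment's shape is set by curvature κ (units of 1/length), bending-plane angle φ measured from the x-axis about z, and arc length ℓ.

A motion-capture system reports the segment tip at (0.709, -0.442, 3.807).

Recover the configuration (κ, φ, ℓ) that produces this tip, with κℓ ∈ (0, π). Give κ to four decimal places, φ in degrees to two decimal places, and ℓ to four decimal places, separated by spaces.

0.1100 328.06 3.9281

ρ = √(x²+y²) = √(0.709² + -0.442²) = 0.83549
φ = atan2(y, x) mod 360° = atan2(-0.442, 0.709) = 328.0600°
|p|² = ρ² + z² = 0.83549² + 3.807² = 15.19129
κ = 2ρ / |p|² = 2×0.83549 / 15.19129 = 0.11000
θ = 2·atan2(ρ, z) = 2·atan2(0.83549, 3.807) = 0.43207 rad
ℓ = θ/κ = 0.43207/0.11000 = 3.92809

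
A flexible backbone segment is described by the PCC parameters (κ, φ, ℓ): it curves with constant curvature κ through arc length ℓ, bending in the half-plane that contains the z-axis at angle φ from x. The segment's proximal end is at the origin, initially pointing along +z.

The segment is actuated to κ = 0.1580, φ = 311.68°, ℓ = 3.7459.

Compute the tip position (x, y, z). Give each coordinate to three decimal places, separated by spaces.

0.716 -0.804 3.531

θ = κ·ℓ = 0.1580 × 3.7459 = 0.59185 rad
ρ = (1 − cos θ)/κ = (1 − 0.82991)/0.1580 = 1.07653
z = sin θ / κ = 0.55790/0.1580 = 3.53101
x = ρ cos φ = 1.07653 × cos(311.68°) = 0.71586
y = ρ sin φ = 1.07653 × sin(311.68°) = -0.80403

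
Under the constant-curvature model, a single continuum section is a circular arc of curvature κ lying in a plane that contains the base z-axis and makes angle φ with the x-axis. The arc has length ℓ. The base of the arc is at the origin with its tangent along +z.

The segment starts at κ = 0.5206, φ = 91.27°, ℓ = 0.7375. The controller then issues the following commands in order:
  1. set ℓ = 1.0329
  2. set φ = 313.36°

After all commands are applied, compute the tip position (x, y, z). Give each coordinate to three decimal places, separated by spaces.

0.186 -0.197 0.984

initial: κ=0.5206, φ=91.27°, ℓ=0.7375
cmd 1: set ℓ=1.0329 → (κ,φ,ℓ)=(0.5206,91.27°,1.0329) → tip=(-0.0060,0.2710,0.9838)
cmd 2: set φ=313.36° → (κ,φ,ℓ)=(0.5206,313.36°,1.0329) → tip=(0.1861,-0.1971,0.9838)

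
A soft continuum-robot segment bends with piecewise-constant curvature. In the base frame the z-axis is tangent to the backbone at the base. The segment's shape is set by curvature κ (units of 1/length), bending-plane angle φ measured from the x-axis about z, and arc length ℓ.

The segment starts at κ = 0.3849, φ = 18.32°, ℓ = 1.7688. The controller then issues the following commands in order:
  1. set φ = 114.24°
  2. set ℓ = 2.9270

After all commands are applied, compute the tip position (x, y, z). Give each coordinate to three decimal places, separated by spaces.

initial: κ=0.3849, φ=18.32°, ℓ=1.7688
cmd 1: set φ=114.24° → (κ,φ,ℓ)=(0.3849,114.24°,1.7688) → tip=(-0.2378,0.5281,1.6353)
cmd 2: set ℓ=2.9270 → (κ,φ,ℓ)=(0.3849,114.24°,2.9270) → tip=(-0.6083,1.3510,2.3460)

-0.608 1.351 2.346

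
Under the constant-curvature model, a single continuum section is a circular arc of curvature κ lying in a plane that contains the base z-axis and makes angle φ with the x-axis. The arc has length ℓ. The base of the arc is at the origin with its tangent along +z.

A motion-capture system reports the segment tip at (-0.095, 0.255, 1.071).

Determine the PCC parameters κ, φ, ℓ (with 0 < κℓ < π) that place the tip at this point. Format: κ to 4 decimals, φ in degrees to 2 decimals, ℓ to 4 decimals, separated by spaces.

ρ = √(x²+y²) = √(-0.095² + 0.255²) = 0.27212
φ = atan2(y, x) mod 360° = atan2(0.255, -0.095) = 110.4328°
|p|² = ρ² + z² = 0.27212² + 1.071² = 1.22109
κ = 2ρ / |p|² = 2×0.27212 / 1.22109 = 0.44570
θ = 2·atan2(ρ, z) = 2·atan2(0.27212, 1.071) = 0.49763 rad
ℓ = θ/κ = 0.49763/0.44570 = 1.11651

0.4457 110.43 1.1165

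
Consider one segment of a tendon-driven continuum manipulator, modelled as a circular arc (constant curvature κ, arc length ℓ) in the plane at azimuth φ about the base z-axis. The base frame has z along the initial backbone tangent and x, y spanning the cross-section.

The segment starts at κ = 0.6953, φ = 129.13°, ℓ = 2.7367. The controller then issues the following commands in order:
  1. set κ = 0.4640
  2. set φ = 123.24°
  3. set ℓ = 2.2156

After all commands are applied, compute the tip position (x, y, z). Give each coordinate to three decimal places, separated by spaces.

initial: κ=0.6953, φ=129.13°, ℓ=2.7367
cmd 1: set κ=0.4640 → (κ,φ,ℓ)=(0.4640,129.13°,2.7367) → tip=(-0.9569,1.1762,2.0583)
cmd 2: set φ=123.24° → (κ,φ,ℓ)=(0.4640,123.24°,2.7367) → tip=(-0.8311,1.2682,2.0583)
cmd 3: set ℓ=2.2156 → (κ,φ,ℓ)=(0.4640,123.24°,2.2156) → tip=(-0.5712,0.8715,1.8454)

-0.571 0.872 1.845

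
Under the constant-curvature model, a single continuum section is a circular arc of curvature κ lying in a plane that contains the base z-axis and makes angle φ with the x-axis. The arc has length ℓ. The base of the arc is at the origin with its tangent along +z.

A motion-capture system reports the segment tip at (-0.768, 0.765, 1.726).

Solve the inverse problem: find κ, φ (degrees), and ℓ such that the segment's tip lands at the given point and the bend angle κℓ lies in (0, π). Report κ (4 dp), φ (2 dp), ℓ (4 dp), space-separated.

ρ = √(x²+y²) = √(-0.768² + 0.765²) = 1.08400
φ = atan2(y, x) mod 360° = atan2(0.765, -0.768) = 135.1121°
|p|² = ρ² + z² = 1.08400² + 1.726² = 4.15412
κ = 2ρ / |p|² = 2×1.08400 / 4.15412 = 0.52189
θ = 2·atan2(ρ, z) = 2·atan2(1.08400, 1.726) = 1.12156 rad
ℓ = θ/κ = 1.12156/0.52189 = 2.14905

0.5219 135.11 2.1490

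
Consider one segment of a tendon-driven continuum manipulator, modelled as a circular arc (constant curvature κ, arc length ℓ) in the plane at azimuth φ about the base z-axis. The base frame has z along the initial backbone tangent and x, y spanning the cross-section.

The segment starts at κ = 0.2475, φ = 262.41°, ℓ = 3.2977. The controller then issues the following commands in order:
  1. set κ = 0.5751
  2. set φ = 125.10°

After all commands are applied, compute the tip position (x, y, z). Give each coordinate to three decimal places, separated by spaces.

initial: κ=0.2475, φ=262.41°, ℓ=3.2977
cmd 1: set κ=0.5751 → (κ,φ,ℓ)=(0.5751,262.41°,3.2977) → tip=(-0.3032,-2.2751,1.6474)
cmd 2: set φ=125.10° → (κ,φ,ℓ)=(0.5751,125.10°,3.2977) → tip=(-1.3198,1.8778,1.6474)

-1.320 1.878 1.647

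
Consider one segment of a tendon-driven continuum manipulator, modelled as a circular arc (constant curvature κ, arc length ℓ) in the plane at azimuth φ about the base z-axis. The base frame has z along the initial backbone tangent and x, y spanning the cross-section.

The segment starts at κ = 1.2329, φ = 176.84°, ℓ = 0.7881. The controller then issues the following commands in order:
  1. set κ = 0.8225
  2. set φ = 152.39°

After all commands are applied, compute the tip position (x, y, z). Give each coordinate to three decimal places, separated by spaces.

initial: κ=1.2329, φ=176.84°, ℓ=0.7881
cmd 1: set κ=0.8225 → (κ,φ,ℓ)=(0.8225,176.84°,0.7881) → tip=(-0.2462,0.0136,0.7341)
cmd 2: set φ=152.39° → (κ,φ,ℓ)=(0.8225,152.39°,0.7881) → tip=(-0.2185,0.1143,0.7341)

-0.219 0.114 0.734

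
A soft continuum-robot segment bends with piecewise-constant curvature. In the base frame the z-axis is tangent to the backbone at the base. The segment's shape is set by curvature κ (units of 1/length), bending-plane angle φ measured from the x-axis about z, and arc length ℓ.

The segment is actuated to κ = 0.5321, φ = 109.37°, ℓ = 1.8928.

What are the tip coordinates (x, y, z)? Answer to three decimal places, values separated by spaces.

-0.290 0.826 1.589

θ = κ·ℓ = 0.5321 × 1.8928 = 1.00716 rad
ρ = (1 − cos θ)/κ = (1 − 0.53426)/0.5321 = 0.87528
z = sin θ / κ = 0.84532/0.5321 = 1.58864
x = ρ cos φ = 0.87528 × cos(109.37°) = -0.29030
y = ρ sin φ = 0.87528 × sin(109.37°) = 0.82573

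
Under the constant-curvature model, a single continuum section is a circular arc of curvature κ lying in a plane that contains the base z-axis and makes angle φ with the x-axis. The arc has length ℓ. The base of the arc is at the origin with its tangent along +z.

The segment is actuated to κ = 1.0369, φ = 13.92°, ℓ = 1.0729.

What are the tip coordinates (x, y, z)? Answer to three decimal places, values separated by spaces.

0.522 0.129 0.865

θ = κ·ℓ = 1.0369 × 1.0729 = 1.11249 rad
ρ = (1 − cos θ)/κ = (1 − 0.44243)/1.0369 = 0.53773
z = sin θ / κ = 0.89680/1.0369 = 0.86489
x = ρ cos φ = 0.53773 × cos(13.92°) = 0.52194
y = ρ sin φ = 0.53773 × sin(13.92°) = 0.12936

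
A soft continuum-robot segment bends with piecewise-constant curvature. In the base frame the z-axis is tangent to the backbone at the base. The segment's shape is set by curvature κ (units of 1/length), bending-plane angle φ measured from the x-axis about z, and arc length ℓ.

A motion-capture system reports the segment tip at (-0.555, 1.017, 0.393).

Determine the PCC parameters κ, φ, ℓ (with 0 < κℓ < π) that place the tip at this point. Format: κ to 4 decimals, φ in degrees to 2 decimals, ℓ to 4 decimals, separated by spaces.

ρ = √(x²+y²) = √(-0.555² + 1.017²) = 1.15858
φ = atan2(y, x) mod 360° = atan2(1.017, -0.555) = 118.6223°
|p|² = ρ² + z² = 1.15858² + 0.393² = 1.49676
κ = 2ρ / |p|² = 2×1.15858 / 1.49676 = 1.54812
θ = 2·atan2(ρ, z) = 2·atan2(1.15858, 0.393) = 2.48754 rad
ℓ = θ/κ = 2.48754/1.54812 = 1.60681

1.5481 118.62 1.6068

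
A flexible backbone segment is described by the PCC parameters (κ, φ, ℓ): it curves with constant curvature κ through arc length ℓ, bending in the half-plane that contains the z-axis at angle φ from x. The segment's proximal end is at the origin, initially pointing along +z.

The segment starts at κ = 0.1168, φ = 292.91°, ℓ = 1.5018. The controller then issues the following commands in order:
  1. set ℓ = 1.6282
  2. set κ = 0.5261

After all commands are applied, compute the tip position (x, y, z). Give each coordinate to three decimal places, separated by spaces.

0.255 -0.604 1.436

initial: κ=0.1168, φ=292.91°, ℓ=1.5018
cmd 1: set ℓ=1.6282 → (κ,φ,ℓ)=(0.1168,292.91°,1.6282) → tip=(0.0601,-0.1422,1.6184)
cmd 2: set κ=0.5261 → (κ,φ,ℓ)=(0.5261,292.91°,1.6282) → tip=(0.2553,-0.6040,1.4363)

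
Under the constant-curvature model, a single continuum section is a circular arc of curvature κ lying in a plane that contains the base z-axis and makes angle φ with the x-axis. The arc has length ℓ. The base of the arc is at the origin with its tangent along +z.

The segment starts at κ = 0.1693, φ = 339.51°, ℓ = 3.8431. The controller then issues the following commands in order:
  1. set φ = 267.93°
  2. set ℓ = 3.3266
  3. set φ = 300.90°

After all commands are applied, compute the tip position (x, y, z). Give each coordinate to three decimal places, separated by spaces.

0.468 -0.783 3.154

initial: κ=0.1693, φ=339.51°, ℓ=3.8431
cmd 1: set φ=267.93° → (κ,φ,ℓ)=(0.1693,267.93°,3.8431) → tip=(-0.0436,-1.2060,3.5776)
cmd 2: set ℓ=3.3266 → (κ,φ,ℓ)=(0.1693,267.93°,3.3266) → tip=(-0.0330,-0.9117,3.1535)
cmd 3: set φ=300.90° → (κ,φ,ℓ)=(0.1693,300.90°,3.3266) → tip=(0.4685,-0.7828,3.1535)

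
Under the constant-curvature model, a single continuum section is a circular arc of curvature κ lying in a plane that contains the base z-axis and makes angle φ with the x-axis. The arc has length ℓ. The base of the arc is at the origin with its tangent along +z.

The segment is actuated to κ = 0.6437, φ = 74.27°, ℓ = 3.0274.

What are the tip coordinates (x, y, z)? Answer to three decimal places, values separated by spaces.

0.577 2.047 1.444

θ = κ·ℓ = 0.6437 × 3.0274 = 1.94874 rad
ρ = (1 − cos θ)/κ = (1 − -0.36901)/0.6437 = 2.12678
z = sin θ / κ = 0.92943/0.6437 = 1.44388
x = ρ cos φ = 2.12678 × cos(74.27°) = 0.57658
y = ρ sin φ = 2.12678 × sin(74.27°) = 2.04713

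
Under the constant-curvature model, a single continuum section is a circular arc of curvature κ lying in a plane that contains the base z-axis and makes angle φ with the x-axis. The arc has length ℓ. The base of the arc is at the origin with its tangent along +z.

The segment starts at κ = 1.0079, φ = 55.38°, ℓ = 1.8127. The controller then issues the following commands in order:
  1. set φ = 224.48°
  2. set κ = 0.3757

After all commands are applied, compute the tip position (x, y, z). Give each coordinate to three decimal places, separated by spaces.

-0.424 -0.416 1.676

initial: κ=1.0079, φ=55.38°, ℓ=1.8127
cmd 1: set φ=224.48° → (κ,φ,ℓ)=(1.0079,224.48°,1.8127) → tip=(-0.8873,-0.8713,0.9598)
cmd 2: set κ=0.3757 → (κ,φ,ℓ)=(0.3757,224.48°,1.8127) → tip=(-0.4236,-0.4160,1.6758)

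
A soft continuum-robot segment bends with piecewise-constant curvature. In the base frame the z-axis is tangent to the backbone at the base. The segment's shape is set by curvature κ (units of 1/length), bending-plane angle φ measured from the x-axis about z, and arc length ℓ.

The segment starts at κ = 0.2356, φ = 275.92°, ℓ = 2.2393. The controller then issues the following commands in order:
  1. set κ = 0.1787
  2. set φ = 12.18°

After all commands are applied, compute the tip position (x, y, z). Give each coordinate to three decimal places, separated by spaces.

initial: κ=0.2356, φ=275.92°, ℓ=2.2393
cmd 1: set κ=0.1787 → (κ,φ,ℓ)=(0.1787,275.92°,2.2393) → tip=(0.0456,-0.4397,2.1800)
cmd 2: set φ=12.18° → (κ,φ,ℓ)=(0.1787,12.18°,2.2393) → tip=(0.4321,0.0933,2.1800)

0.432 0.093 2.180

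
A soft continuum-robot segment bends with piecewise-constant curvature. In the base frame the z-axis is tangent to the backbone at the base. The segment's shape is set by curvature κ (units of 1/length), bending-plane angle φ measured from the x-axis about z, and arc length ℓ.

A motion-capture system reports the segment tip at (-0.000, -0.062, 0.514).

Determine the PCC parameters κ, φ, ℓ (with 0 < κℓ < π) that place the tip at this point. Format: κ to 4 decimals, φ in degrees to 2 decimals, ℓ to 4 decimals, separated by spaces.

0.4626 270.00 0.5190

ρ = √(x²+y²) = √(-0.000² + -0.062²) = 0.06200
φ = atan2(y, x) mod 360° = atan2(-0.062, -0.000) = 270.0000°
|p|² = ρ² + z² = 0.06200² + 0.514² = 0.26804
κ = 2ρ / |p|² = 2×0.06200 / 0.26804 = 0.46262
θ = 2·atan2(ρ, z) = 2·atan2(0.06200, 0.514) = 0.24009 rad
ℓ = θ/κ = 0.24009/0.46262 = 0.51897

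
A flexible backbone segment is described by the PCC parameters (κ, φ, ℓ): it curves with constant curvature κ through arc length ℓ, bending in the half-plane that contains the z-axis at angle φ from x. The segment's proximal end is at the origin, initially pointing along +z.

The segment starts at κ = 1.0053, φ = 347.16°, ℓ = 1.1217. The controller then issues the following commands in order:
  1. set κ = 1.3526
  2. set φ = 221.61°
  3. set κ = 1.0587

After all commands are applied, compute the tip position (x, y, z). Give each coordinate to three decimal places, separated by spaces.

initial: κ=1.0053, φ=347.16°, ℓ=1.1217
cmd 1: set κ=1.3526 → (κ,φ,ℓ)=(1.3526,347.16°,1.1217) → tip=(0.6822,-0.1555,0.7383)
cmd 2: set φ=221.61° → (κ,φ,ℓ)=(1.3526,221.61°,1.1217) → tip=(-0.5232,-0.4647,0.7383)
cmd 3: set κ=1.0587 → (κ,φ,ℓ)=(1.0587,221.61°,1.1217) → tip=(-0.4421,-0.3927,0.8760)

-0.442 -0.393 0.876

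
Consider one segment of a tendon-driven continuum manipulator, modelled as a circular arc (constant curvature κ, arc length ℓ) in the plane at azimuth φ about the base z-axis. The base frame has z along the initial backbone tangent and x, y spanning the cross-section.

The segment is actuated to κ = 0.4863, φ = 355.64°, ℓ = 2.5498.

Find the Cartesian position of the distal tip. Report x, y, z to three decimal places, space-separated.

1.384 -0.106 1.945

θ = κ·ℓ = 0.4863 × 2.5498 = 1.23997 rad
ρ = (1 − cos θ)/κ = (1 − 0.32483)/0.4863 = 1.38839
z = sin θ / κ = 0.94577/0.4863 = 1.94484
x = ρ cos φ = 1.38839 × cos(355.64°) = 1.38437
y = ρ sin φ = 1.38839 × sin(355.64°) = -0.10555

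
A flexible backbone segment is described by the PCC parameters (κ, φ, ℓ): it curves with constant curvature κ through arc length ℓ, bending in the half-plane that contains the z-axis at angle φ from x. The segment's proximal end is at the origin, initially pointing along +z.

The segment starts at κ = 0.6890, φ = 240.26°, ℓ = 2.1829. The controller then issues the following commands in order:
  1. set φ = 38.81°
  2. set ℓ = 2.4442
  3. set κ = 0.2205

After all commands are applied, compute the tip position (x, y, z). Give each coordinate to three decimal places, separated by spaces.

0.501 0.403 2.328

initial: κ=0.6890, φ=240.26°, ℓ=2.1829
cmd 1: set φ=38.81° → (κ,φ,ℓ)=(0.6890,38.81°,2.1829) → tip=(1.0555,0.8489,1.4481)
cmd 2: set ℓ=2.4442 → (κ,φ,ℓ)=(0.6890,38.81°,2.4442) → tip=(1.2588,1.0124,1.4421)
cmd 3: set κ=0.2205 → (κ,φ,ℓ)=(0.2205,38.81°,2.4442) → tip=(0.5009,0.4029,2.3276)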